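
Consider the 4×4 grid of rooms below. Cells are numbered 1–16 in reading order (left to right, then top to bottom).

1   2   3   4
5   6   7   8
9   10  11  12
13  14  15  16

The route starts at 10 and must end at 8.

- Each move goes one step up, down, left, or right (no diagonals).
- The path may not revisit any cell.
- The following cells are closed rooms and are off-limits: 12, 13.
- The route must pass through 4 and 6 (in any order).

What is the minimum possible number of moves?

Any route passes through 4 and 6 in some order between 10 and 8. Summing Manhattan distances along each leg and taking the cheapest ordering (10 → 6 → 4 → 8) gives a lower bound of 1 + 3 + 1 = 5 moves.
A route of 5 moves achieves this: 10 → 6 → 2 → 3 → 4 → 8.
Since 5 matches the lower bound, it is optimal.

5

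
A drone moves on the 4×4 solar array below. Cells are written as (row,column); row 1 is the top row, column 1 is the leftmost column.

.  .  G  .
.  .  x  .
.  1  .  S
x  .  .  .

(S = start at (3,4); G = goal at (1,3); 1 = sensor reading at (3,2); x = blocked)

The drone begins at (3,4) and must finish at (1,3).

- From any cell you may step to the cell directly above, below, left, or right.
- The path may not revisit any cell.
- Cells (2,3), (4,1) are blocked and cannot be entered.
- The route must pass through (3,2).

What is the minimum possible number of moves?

Any route passes through (3,2) somewhere between (3,4) and (1,3). Summing Manhattan distances along the two legs ((3,4) → (3,2) → (1,3)) gives a lower bound of 2 + 3 = 5 moves.
A route of 5 moves achieves this: (3,4) → (3,3) → (3,2) → (2,2) → (1,2) → (1,3).
Since 5 matches the lower bound, it is optimal.

5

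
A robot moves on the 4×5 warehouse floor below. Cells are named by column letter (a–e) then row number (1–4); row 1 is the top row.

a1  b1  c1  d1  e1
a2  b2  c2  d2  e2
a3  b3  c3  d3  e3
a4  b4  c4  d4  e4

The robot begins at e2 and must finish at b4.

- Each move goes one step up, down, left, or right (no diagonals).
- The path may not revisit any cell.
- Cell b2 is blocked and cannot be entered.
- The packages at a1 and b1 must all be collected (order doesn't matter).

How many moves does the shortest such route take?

9

Any route passes through a1 and b1 in some order between e2 and b4. Summing Manhattan distances along each leg and taking the cheapest ordering (e2 → b1 → a1 → b4) gives a lower bound of 4 + 1 + 4 = 9 moves.
A route of 9 moves achieves this: e2 → e1 → d1 → c1 → b1 → a1 → a2 → a3 → a4 → b4.
Since 9 matches the lower bound, it is optimal.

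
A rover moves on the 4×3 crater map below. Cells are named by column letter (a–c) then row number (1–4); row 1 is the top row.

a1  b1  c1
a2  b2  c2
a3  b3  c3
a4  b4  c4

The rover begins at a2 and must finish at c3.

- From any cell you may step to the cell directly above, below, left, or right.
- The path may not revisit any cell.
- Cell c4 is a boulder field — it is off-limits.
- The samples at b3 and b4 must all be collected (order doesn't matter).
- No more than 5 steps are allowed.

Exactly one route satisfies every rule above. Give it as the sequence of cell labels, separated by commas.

a2, a3, a4, b4, b3, c3

The budget equals the shortest possible length, so every move has to be on a shortest route through the required cells.
Route from a2: 2× down (reaching a4), right to b4, up to b3, right to c3 — 5 moves in all.
Check: all required cells visited; 5 ≤ 5 moves.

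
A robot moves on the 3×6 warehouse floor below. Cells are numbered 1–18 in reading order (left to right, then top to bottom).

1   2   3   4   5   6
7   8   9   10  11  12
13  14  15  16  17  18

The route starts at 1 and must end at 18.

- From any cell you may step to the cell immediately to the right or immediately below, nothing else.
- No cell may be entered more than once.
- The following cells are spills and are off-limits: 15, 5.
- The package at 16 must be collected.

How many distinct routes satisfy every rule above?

A right/down-only route from 1 to 18 makes exactly 2 down-moves and 5 right-moves in some order.
With no other constraints that would be C(7,2) = 21 routes.
Split at 16 and multiply the segment counts (each segment already excludes blocked cells): 1→16: 4; 16→18: 1; product = 4.
That gives 4 routes.

4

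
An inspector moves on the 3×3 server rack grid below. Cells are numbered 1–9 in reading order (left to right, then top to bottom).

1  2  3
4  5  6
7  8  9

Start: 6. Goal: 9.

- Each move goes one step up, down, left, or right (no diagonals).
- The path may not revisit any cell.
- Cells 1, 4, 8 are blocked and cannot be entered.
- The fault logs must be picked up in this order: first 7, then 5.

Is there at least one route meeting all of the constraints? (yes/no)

The blocked cells wall 7 off from 6 completely — no sequence of moves reaches it at all, so no route can satisfy the rules.

no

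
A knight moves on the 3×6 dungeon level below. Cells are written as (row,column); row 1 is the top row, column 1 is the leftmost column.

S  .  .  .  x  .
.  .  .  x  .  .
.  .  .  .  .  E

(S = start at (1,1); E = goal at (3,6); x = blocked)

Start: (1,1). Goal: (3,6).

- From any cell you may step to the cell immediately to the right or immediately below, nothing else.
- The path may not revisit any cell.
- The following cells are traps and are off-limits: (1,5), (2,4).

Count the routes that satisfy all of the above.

A right/down-only route from (1,1) to (3,6) makes exactly 2 down-moves and 5 right-moves in some order.
With no other constraints that would be C(7,2) = 21 routes.
Subtract routes through each blocked cell (inclusion–exclusion for overlaps): − through (1,5): 3 − through (2,4): 12 → 6.
That gives 6 routes.

6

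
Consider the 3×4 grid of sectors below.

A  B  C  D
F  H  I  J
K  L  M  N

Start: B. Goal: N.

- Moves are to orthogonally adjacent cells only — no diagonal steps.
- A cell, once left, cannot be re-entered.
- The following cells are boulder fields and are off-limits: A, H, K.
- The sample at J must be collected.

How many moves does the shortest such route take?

4

Any route passes through J somewhere between B and N. Summing Manhattan distances along the two legs (B → J → N) gives a lower bound of 3 + 1 = 4 moves.
A route of 4 moves achieves this: B → C → I → J → N.
Since 4 matches the lower bound, it is optimal.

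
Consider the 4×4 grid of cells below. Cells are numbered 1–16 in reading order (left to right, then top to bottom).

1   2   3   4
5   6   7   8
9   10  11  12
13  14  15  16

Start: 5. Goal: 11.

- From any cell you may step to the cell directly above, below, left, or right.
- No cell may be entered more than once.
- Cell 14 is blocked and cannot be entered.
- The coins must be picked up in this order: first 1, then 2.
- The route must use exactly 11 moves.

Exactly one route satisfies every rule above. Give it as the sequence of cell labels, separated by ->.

The waypoints must appear in the order 1, 2, with no cell reused.
Route from 5: up to 1, right to 2, down to 6, right to 7, up to 3, right to 4, 3× down (reaching 16), left to 15, up to 11 — 11 moves in all.
Check: order respected (1 at step 1, 2 at step 2); 11 moves as required.

5 -> 1 -> 2 -> 6 -> 7 -> 3 -> 4 -> 8 -> 12 -> 16 -> 15 -> 11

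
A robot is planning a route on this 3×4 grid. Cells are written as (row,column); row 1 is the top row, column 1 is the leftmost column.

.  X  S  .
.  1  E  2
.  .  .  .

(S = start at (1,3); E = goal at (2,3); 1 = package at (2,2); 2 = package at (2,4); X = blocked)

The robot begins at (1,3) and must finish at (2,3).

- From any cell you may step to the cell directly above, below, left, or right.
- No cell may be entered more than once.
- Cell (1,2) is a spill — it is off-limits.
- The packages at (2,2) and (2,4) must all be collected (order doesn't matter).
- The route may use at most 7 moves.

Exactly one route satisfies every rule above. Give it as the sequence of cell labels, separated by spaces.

The 7-move cap with required stops at (2,2), (2,4) leaves no slack for detours.
Route from (1,3): right 1 to (1,4), down 2 to (3,4), left 2 to (3,2), up 1 to (2,2), right 1 to (2,3) — 7 moves in all.
Check: all required cells visited; 7 ≤ 7 moves.

(1,3) (1,4) (2,4) (3,4) (3,3) (3,2) (2,2) (2,3)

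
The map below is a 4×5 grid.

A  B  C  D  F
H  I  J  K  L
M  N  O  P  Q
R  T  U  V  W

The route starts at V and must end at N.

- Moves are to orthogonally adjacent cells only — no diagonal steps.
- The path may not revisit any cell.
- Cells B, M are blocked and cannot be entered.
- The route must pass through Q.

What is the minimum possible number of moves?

Any route passes through Q somewhere between V and N. Summing Manhattan distances along the two legs (V → Q → N) gives a lower bound of 2 + 3 = 5 moves.
A route of 5 moves achieves this: V → W → Q → P → O → N.
Since 5 matches the lower bound, it is optimal.

5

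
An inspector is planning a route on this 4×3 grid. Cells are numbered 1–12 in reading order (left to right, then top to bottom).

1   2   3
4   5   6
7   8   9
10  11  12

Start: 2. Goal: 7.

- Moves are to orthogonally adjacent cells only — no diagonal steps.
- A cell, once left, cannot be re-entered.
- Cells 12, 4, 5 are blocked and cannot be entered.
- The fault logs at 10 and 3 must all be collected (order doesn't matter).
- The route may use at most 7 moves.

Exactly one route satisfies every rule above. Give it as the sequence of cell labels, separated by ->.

The 7-move cap with required stops at 10, 3 leaves no slack for detours.
Route from 2: right to 3, 2× down (reaching 9), left to 8, down to 11, left to 10, up to 7 — 7 moves in all.
Check: all required cells visited; 7 ≤ 7 moves.

2 -> 3 -> 6 -> 9 -> 8 -> 11 -> 10 -> 7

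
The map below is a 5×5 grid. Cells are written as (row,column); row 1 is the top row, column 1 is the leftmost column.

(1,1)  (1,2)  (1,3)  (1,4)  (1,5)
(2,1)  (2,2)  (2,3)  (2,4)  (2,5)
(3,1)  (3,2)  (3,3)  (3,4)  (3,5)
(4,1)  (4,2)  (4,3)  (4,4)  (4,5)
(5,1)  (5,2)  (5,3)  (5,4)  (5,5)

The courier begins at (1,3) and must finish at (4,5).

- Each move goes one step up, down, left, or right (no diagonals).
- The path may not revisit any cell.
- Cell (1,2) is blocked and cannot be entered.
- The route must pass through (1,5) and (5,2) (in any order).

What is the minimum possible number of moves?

Any route passes through (1,5) and (5,2) in some order between (1,3) and (4,5). Summing Manhattan distances along each leg and taking the cheapest ordering ((1,3) → (1,5) → (5,2) → (4,5)) gives a lower bound of 2 + 7 + 4 = 13 moves.
A route of 13 moves achieves this: (1,3) → (1,4) → (1,5) → (2,5) → (3,5) → (3,4) → (4,4) → (4,3) → (4,2) → (5,2) → (5,3) → (5,4) → (5,5) → (4,5).
Since 13 matches the lower bound, it is optimal.

13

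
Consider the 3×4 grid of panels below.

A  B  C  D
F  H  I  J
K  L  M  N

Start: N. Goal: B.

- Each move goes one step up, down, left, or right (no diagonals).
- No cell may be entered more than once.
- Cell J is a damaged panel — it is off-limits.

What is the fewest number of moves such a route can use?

The Manhattan distance from N to B is |3−1| + |4−2| = 4, so at least 4 moves are needed.
A route of 4 moves achieves this: N → M → I → C → B.
Since 4 matches the lower bound, it is optimal.

4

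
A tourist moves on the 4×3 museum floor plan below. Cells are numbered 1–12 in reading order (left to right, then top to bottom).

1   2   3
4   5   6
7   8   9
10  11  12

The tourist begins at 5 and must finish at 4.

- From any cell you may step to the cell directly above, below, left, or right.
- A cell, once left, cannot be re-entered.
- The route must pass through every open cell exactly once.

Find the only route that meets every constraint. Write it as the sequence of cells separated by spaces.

5 8 7 10 11 12 9 6 3 2 1 4

Need to visit all 12 open cells exactly once, starting at 5 and ending at 4.
Route from 5: down to 8, left to 7, down to 10, 2× right (reaching 12), 3× up (reaching 3), 2× left (reaching 1), down to 4 — 11 moves in all.
Check: all 12 open cells covered.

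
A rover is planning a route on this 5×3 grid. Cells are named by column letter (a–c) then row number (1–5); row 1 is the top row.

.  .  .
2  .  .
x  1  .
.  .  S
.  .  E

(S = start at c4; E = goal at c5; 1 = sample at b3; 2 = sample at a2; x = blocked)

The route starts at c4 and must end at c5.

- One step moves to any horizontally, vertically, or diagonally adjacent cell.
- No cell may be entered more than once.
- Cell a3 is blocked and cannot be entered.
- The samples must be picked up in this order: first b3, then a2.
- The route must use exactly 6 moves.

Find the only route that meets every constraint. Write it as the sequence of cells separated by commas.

The waypoints must appear in the order b3, a2, with no cell reused.
Route from c4: 2× up-left (reaching a2), right to b2, down-right to c3, down-left to b4, down-right to c5 — 6 moves in all.
Check: order respected (1 at step 1, 2 at step 2); 6 moves as required.

c4, b3, a2, b2, c3, b4, c5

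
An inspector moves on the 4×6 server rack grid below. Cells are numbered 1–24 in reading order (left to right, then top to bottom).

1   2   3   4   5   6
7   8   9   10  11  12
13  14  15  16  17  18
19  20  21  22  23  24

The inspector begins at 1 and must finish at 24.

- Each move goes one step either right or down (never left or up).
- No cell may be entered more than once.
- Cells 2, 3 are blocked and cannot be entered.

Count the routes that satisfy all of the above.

21

A right/down-only route from 1 to 24 makes exactly 3 down-moves and 5 right-moves in some order.
With no other constraints that would be C(8,3) = 56 routes.
Subtract routes through each blocked cell (inclusion–exclusion for overlaps): − through 2: 35 − through 3: 20 + through 2&3: 20 → 21.
That gives 21 routes.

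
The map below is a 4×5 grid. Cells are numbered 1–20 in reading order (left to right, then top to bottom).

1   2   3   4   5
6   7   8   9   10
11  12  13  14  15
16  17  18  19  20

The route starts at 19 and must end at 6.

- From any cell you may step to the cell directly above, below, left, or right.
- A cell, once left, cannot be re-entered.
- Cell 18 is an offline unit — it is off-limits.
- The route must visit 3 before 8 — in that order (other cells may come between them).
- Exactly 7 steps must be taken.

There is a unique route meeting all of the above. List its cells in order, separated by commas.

19, 14, 9, 4, 3, 8, 7, 6

The waypoints must appear in the order 3, 8, with no cell reused.
Route from 19: 3× up (reaching 4), left to 3, down to 8, 2× left (reaching 6) — 7 moves in all.
Check: order respected (3 at step 4, 8 at step 5); 7 moves as required.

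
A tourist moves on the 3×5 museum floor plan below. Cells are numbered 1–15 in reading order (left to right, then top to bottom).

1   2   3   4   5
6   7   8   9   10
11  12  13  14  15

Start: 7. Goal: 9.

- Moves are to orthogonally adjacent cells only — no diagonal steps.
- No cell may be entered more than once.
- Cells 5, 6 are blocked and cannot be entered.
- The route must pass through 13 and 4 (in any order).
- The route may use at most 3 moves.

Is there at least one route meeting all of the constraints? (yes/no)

no

Even ignoring the no-revisit rule, getting from 7 to 9, taking the cheapest ordering 7 → 13 → 4 → 9 needs at least 2 + 3 + 1 = 6 moves (Manhattan distance per leg), which exceeds the 3-move limit.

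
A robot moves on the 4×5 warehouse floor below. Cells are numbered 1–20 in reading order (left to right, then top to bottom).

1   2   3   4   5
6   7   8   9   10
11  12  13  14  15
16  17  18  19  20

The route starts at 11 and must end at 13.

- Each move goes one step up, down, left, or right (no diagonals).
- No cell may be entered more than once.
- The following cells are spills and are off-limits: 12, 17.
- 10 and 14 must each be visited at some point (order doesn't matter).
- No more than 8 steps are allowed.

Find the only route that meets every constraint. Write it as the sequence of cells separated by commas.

The 8-move cap with required stops at 10, 14 leaves no slack for detours.
Route from 11: up 1 to 6, right 4 to 10, down 1 to 15, left 2 to 13 — 8 moves in all.
Check: all required cells visited; 8 ≤ 8 moves.

11, 6, 7, 8, 9, 10, 15, 14, 13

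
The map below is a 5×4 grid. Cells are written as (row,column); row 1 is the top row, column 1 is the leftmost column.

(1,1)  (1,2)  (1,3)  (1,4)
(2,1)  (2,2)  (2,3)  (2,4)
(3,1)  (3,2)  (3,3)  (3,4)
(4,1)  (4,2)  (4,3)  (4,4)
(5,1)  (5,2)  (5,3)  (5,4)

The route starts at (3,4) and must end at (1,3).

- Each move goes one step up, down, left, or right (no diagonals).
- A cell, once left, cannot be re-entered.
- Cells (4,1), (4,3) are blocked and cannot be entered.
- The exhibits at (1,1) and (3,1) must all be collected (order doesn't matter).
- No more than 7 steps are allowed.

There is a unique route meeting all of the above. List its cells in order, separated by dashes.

(3,4) - (3,3) - (3,2) - (3,1) - (2,1) - (1,1) - (1,2) - (1,3)

The budget equals the shortest possible length, so every move has to be on a shortest route through the required cells.
Route from (3,4): left 3 to (3,1), up 2 to (1,1), right 2 to (1,3) — 7 moves in all.
Check: all required cells visited; 7 ≤ 7 moves.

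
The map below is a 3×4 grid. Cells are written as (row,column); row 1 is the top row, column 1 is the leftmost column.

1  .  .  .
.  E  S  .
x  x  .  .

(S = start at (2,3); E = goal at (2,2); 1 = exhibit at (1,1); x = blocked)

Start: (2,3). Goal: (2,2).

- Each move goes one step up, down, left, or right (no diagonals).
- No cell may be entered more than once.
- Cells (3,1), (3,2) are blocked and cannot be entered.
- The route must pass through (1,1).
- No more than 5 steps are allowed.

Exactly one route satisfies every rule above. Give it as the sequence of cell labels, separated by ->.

The budget equals the shortest possible length, so every move has to be on a shortest route through the required cells.
Route from (2,3): up to (1,3), 2× left (reaching (1,1)), down to (2,1), right to (2,2) — 5 moves in all.
Check: all required cells visited; 5 ≤ 5 moves.

(2,3) -> (1,3) -> (1,2) -> (1,1) -> (2,1) -> (2,2)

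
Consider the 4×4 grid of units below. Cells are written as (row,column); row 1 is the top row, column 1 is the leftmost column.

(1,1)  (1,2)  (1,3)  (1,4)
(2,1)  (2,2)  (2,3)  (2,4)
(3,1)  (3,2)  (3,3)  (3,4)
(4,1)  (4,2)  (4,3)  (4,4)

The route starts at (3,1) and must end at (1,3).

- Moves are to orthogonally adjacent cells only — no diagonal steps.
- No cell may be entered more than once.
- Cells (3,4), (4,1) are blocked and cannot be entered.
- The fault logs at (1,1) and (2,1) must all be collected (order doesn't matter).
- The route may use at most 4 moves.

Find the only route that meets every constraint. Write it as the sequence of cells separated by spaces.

The budget equals the shortest possible length, so every move has to be on a shortest route through the required cells.
Route from (3,1): up 2 to (1,1), right 2 to (1,3) — 4 moves in all.
Check: all required cells visited; 4 ≤ 4 moves.

(3,1) (2,1) (1,1) (1,2) (1,3)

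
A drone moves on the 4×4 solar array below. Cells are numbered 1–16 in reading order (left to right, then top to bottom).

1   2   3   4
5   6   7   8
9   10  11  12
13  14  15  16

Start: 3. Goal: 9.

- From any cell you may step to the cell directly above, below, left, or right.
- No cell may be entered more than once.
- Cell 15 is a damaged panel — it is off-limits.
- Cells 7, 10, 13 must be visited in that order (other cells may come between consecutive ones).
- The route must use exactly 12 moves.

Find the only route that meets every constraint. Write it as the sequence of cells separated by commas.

3, 2, 1, 5, 6, 7, 8, 12, 11, 10, 14, 13, 9

The waypoints must appear in the order 7, 10, 13, with no cell reused.
Route from 3: left 2 to 1, down 1 to 5, right 3 to 8, down 1 to 12, left 2 to 10, down 1 to 14, left 1 to 13, up 1 to 9 — 12 moves in all.
Check: order respected (7 at step 5, 10 at step 9, 13 at step 11); 12 moves as required.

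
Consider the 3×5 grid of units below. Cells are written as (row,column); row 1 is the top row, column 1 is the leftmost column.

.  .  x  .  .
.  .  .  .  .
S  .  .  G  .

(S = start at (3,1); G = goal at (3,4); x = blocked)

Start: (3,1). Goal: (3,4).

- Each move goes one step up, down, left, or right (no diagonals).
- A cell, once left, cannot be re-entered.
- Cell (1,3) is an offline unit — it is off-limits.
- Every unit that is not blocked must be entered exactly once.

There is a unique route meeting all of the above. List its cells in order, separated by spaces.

Need to visit all 14 open cells exactly once, starting at (3,1) and ending at (3,4).
Cell (3,5) has only two open neighbours ((2,5) and (3,4)), so the path must pass straight through it: one of those is the cell it's entered from and the other is where it exits.
Route from (3,1): up 2 to (1,1), right 1 to (1,2), down 2 to (3,2), right 1 to (3,3), up 1 to (2,3), right 1 to (2,4), up 1 to (1,4), right 1 to (1,5), down 2 to (3,5), left 1 to (3,4) — 13 moves in all.
Check: all 14 open cells covered.

(3,1) (2,1) (1,1) (1,2) (2,2) (3,2) (3,3) (2,3) (2,4) (1,4) (1,5) (2,5) (3,5) (3,4)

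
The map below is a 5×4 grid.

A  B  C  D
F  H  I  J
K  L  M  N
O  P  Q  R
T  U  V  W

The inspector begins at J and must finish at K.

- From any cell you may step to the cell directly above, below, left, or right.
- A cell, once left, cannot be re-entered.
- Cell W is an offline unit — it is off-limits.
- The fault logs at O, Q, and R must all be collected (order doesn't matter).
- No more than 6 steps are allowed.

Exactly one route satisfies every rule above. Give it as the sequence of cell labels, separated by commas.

J, N, R, Q, P, O, K

The 6-move cap with required stops at O, Q, R leaves no slack for detours.
Route from J: down 2 to R, left 3 to O, up 1 to K — 6 moves in all.
Check: all required cells visited; 6 ≤ 6 moves.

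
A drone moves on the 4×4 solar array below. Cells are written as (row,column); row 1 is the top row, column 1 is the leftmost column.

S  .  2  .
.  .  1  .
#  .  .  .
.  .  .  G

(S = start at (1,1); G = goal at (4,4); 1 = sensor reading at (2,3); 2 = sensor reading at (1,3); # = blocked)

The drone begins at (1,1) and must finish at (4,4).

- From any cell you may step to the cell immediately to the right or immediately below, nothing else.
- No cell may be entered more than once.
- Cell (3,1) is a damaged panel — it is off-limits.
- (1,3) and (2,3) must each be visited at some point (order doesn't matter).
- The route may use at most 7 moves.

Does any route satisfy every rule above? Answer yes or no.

One route that works: (1,1) → (1,2) → (1,3) → (2,3) → (3,3) → (4,3) → (4,4).

yes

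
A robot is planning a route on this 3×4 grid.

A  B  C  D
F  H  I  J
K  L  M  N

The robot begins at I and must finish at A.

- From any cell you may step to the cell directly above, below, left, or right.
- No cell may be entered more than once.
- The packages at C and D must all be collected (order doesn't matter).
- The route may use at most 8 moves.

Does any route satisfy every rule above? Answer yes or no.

yes

One route that works: I → J → D → C → B → A.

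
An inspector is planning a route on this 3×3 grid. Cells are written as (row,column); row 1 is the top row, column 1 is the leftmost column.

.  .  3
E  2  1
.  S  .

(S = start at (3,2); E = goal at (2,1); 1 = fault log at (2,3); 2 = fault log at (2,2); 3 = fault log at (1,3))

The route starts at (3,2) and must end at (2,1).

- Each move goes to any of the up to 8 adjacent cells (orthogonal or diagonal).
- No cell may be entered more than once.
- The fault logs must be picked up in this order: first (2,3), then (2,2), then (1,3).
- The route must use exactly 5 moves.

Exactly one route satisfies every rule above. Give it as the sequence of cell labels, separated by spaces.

(3,2) (2,3) (2,2) (1,3) (1,2) (2,1)

The waypoints must appear in the order (2,3), (2,2), (1,3), with no cell reused.
Route from (3,2): up-right to (2,3), left to (2,2), up-right to (1,3), left to (1,2), down-left to (2,1) — 5 moves in all.
Check: order respected (1 at step 1, 2 at step 2, 3 at step 3); 5 moves as required.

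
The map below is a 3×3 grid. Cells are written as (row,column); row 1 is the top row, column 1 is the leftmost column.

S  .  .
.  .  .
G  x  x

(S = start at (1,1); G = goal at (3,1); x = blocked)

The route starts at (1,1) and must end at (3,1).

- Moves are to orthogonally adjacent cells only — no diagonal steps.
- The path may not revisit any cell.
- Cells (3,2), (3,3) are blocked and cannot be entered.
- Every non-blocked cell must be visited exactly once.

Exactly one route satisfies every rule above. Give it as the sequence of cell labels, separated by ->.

(1,1) -> (1,2) -> (1,3) -> (2,3) -> (2,2) -> (2,1) -> (3,1)

Need to visit all 7 open cells exactly once, starting at (1,1) and ending at (3,1).
Route from (1,1): right 2 to (1,3), down 1 to (2,3), left 2 to (2,1), down 1 to (3,1) — 6 moves in all.
Check: all 7 open cells covered.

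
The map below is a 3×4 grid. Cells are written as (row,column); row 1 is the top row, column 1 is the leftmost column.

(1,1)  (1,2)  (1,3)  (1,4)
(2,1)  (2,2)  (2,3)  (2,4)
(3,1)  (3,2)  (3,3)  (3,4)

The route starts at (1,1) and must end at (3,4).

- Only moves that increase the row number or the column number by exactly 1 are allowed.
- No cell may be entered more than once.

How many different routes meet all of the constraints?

10

A right/down-only route from (1,1) to (3,4) makes exactly 2 down-moves and 3 right-moves in some order.
With no other constraints that would be C(5,2) = 10 routes.
That gives 10 routes.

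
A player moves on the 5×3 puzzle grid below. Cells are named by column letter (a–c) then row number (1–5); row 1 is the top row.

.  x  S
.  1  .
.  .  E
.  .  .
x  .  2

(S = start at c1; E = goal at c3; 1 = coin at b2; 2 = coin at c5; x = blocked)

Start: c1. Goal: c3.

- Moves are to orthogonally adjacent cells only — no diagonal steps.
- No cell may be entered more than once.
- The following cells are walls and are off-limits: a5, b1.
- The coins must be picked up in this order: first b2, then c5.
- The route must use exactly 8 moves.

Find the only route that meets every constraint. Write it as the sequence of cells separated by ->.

c1 -> c2 -> b2 -> b3 -> b4 -> b5 -> c5 -> c4 -> c3

The waypoints must appear in the order b2, c5, with no cell reused.
Route from c1: down 1 to c2, left 1 to b2, down 3 to b5, right 1 to c5, up 2 to c3 — 8 moves in all.
Check: order respected (1 at step 2, 2 at step 6); 8 moves as required.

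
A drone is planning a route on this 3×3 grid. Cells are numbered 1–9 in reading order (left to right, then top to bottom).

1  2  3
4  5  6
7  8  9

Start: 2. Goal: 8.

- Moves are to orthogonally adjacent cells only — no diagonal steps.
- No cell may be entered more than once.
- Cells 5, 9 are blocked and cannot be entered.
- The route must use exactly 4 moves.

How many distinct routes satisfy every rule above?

1

Need simple routes of exactly 4 moves from 2 to 8 (Manhattan distance 2, so 1 moves are spent on a detour and 1 undoing it).
Enumerating: 2 1 4 7 8.
That gives 1 route.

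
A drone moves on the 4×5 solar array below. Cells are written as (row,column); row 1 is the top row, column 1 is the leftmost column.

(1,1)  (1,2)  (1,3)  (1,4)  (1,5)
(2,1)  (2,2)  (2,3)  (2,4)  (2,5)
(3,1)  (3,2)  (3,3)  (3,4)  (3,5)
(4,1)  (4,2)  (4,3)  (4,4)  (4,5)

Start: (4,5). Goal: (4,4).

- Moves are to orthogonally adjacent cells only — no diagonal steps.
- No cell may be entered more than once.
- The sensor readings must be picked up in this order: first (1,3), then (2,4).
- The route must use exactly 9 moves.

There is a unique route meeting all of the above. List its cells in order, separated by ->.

The waypoints must appear in the order (1,3), (2,4), with no cell reused.
Route from (4,5): 3× up (reaching (1,5)), 2× left (reaching (1,3)), down to (2,3), right to (2,4), 2× down (reaching (4,4)) — 9 moves in all.
Check: order respected ((1,3) at step 5, (2,4) at step 7); 9 moves as required.

(4,5) -> (3,5) -> (2,5) -> (1,5) -> (1,4) -> (1,3) -> (2,3) -> (2,4) -> (3,4) -> (4,4)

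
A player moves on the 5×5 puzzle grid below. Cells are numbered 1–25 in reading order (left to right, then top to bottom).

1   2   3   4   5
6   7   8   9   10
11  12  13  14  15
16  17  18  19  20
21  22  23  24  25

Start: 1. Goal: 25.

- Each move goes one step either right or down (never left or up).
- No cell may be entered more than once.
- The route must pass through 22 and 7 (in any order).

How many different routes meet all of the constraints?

2

A right/down-only route from 1 to 25 makes exactly 4 down-moves and 4 right-moves in some order.
With no other constraints that would be C(8,4) = 70 routes.
A monotone route can only reach the required cells in the order 7, 22, so split there and multiply the segment counts: 1→7: 2; 7→22: 1; 22→25: 1; product = 2.
That gives 2 routes.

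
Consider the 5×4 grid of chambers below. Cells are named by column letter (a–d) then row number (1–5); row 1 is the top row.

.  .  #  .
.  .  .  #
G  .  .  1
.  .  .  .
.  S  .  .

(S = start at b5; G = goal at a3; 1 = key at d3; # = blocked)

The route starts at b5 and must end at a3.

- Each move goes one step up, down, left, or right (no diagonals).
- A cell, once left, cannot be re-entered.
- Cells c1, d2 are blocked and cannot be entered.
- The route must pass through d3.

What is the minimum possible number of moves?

Any route passes through d3 somewhere between b5 and a3. Summing Manhattan distances along the two legs (b5 → d3 → a3) gives a lower bound of 4 + 3 = 7 moves.
A route of 7 moves achieves this: b5 → b4 → c4 → d4 → d3 → c3 → b3 → a3.
Since 7 matches the lower bound, it is optimal.

7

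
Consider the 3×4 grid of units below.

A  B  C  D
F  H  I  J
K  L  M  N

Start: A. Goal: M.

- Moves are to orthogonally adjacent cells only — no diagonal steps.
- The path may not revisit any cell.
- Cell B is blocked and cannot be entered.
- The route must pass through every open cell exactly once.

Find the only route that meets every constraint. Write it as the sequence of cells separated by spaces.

Need to visit all 11 open cells exactly once, starting at A and ending at M.
Cell N has only two open neighbours (J and M), so the path must pass straight through it: one of those is the cell it's entered from and the other is where it exits.
Route from A: 2× down (reaching K), right to L, up to H, right to I, up to C, right to D, 2× down (reaching N), left to M — 10 moves in all.
Check: all 11 open cells covered.

A F K L H I C D J N M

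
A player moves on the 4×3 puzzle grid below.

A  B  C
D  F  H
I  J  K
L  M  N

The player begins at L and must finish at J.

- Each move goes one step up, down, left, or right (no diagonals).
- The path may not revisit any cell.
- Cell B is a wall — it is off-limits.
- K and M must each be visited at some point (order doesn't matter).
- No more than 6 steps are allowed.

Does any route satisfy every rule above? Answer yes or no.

yes

One route that works: L → M → N → K → J.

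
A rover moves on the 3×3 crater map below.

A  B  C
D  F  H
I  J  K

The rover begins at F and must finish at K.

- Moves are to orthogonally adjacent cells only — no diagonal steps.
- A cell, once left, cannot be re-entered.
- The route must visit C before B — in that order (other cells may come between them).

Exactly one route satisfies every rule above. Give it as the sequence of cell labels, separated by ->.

F -> H -> C -> B -> A -> D -> I -> J -> K

The waypoints must appear in the order C, B, with no cell reused.
Route from F: right to H, up to C, 2× left (reaching A), 2× down (reaching I), 2× right (reaching K) — 8 moves in all.
Check: order respected (C at step 2, B at step 3).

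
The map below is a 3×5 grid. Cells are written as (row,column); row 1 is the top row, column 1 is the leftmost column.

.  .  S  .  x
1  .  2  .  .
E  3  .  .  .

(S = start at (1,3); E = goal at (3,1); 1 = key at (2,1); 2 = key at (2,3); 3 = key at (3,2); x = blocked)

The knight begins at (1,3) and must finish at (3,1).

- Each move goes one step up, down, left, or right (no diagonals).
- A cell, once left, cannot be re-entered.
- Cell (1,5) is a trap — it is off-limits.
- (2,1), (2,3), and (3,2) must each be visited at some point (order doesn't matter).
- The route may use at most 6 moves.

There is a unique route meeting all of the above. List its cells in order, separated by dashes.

The 6-move cap with required stops at (2,1), (2,3), (3,2) leaves no slack for detours.
Route from (1,3): down 2 to (3,3), left 1 to (3,2), up 1 to (2,2), left 1 to (2,1), down 1 to (3,1) — 6 moves in all.
Check: all required cells visited; 6 ≤ 6 moves.

(1,3) - (2,3) - (3,3) - (3,2) - (2,2) - (2,1) - (3,1)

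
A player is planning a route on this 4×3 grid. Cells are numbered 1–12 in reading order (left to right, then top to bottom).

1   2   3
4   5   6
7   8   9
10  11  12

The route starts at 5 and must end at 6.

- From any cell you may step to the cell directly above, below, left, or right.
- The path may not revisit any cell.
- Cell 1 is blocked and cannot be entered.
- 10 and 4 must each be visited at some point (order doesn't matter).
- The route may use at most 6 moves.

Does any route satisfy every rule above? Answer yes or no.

no

Even ignoring the no-revisit rule, getting from 5 to 6, taking the cheapest ordering 5 → 4 → 10 → 6 needs at least 1 + 2 + 4 = 7 moves (Manhattan distance per leg), which exceeds the 6-move limit.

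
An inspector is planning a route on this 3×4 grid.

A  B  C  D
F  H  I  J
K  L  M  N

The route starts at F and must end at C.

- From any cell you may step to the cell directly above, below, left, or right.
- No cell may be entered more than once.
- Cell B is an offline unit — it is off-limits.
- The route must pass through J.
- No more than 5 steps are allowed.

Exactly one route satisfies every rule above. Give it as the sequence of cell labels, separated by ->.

The budget equals the shortest possible length, so every move has to be on a shortest route through the required cells.
Route from F: right 3 to J, up 1 to D, left 1 to C — 5 moves in all.
Check: all required cells visited; 5 ≤ 5 moves.

F -> H -> I -> J -> D -> C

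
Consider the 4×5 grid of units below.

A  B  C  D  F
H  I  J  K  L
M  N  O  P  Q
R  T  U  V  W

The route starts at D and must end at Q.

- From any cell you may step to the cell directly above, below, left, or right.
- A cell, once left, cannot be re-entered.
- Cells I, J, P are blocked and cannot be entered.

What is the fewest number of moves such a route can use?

The Manhattan distance from D to Q is |1−3| + |4−5| = 3, so at least 3 moves are needed.
A route of 3 moves achieves this: D → K → L → Q.
Since 3 matches the lower bound, it is optimal.

3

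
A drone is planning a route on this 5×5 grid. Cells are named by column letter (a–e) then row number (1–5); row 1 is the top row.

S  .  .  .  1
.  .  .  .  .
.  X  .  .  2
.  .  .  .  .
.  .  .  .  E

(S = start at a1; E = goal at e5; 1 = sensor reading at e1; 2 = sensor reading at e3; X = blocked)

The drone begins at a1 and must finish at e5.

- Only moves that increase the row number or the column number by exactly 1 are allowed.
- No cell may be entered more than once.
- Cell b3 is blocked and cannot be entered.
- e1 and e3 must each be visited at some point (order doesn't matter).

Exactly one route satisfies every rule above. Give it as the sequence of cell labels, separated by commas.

a1, b1, c1, d1, e1, e2, e3, e4, e5

Moves only go right or down, so the column and row indices never decrease.
Route from a1: 4× right (reaching e1), 4× down (reaching e5) — 8 moves in all.
Check: all required cells visited.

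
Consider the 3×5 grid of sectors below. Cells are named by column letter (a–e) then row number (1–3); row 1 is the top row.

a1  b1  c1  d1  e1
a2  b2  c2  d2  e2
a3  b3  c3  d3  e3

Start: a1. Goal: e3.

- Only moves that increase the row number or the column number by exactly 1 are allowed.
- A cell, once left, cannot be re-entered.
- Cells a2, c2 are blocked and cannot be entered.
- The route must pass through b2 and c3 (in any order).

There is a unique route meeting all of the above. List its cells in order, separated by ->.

a1 -> b1 -> b2 -> b3 -> c3 -> d3 -> e3

Moves only go right or down, so the column and row indices never decrease.
Route from a1: right to b1, 2× down (reaching b3), 3× right (reaching e3) — 6 moves in all.
Check: all required cells visited.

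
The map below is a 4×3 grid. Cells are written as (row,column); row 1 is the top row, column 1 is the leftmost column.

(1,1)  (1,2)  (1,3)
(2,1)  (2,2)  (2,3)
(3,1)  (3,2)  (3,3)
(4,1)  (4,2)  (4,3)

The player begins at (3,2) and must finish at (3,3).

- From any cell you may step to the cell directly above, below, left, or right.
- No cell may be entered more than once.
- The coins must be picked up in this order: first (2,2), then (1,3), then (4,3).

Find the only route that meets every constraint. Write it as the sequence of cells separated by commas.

(3,2), (2,2), (2,3), (1,3), (1,2), (1,1), (2,1), (3,1), (4,1), (4,2), (4,3), (3,3)

The waypoints must appear in the order (2,2), (1,3), (4,3), with no cell reused.
Route from (3,2): up to (2,2), right to (2,3), up to (1,3), 2× left (reaching (1,1)), 3× down (reaching (4,1)), 2× right (reaching (4,3)), up to (3,3) — 11 moves in all.
Check: order respected ((2,2) at step 1, (1,3) at step 3, (4,3) at step 10).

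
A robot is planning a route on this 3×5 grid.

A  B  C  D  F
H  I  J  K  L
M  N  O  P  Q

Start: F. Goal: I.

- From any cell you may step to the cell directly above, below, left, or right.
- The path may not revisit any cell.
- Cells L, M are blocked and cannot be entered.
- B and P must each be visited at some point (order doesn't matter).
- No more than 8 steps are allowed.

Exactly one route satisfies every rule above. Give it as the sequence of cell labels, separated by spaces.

The 8-move cap with required stops at B, P leaves no slack for detours.
Route from F: left to D, 2× down (reaching P), left to O, 2× up (reaching C), left to B, down to I — 8 moves in all.
Check: all required cells visited; 8 ≤ 8 moves.

F D K P O J C B I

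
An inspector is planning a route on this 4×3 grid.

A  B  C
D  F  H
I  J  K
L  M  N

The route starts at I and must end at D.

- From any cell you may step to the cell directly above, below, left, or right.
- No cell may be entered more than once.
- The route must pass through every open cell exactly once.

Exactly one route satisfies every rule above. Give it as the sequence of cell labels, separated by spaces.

Need to visit all 12 open cells exactly once, starting at I and ending at D.
Cell C has only two open neighbours (H and B), so the path must pass straight through it: one of those is the cell it's entered from and the other is where it exits.
Route from I: down 1 to L, right 2 to N, up 1 to K, left 1 to J, up 1 to F, right 1 to H, up 1 to C, left 2 to A, down 1 to D — 11 moves in all.
Check: all 12 open cells covered.

I L M N K J F H C B A D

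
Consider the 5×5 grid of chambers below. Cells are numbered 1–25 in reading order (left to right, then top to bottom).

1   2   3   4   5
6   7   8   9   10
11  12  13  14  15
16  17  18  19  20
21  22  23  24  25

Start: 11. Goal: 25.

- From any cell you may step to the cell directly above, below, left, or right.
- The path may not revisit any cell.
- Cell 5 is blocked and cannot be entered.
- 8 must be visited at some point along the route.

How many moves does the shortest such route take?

Any route passes through 8 somewhere between 11 and 25. Summing Manhattan distances along the two legs (11 → 8 → 25) gives a lower bound of 3 + 5 = 8 moves.
A route of 8 moves achieves this: 11 → 6 → 7 → 8 → 13 → 18 → 23 → 24 → 25.
Since 8 matches the lower bound, it is optimal.

8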